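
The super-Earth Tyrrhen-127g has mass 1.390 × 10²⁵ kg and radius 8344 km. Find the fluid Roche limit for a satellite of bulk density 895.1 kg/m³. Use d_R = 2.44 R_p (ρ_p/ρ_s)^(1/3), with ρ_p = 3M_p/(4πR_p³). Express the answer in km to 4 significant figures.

ρ_p = 3M_p/(4πR_p³) = 3 × (1.390 × 10²⁵) / (4π × (8.344 × 10⁶ m)³) = 5712 kg/m³
d_R = 2.44 × 8344 km × (5712/895.1)^(1/3)
    = 37760 km

37760 km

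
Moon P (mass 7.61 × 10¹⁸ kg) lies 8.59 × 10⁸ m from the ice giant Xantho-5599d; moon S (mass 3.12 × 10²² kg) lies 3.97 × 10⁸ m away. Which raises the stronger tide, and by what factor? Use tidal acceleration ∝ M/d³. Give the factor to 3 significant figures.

Compare M/d³ for the two perturbers:
Moon P: (7.61 × 10¹⁸) / (8.59 × 10⁸)³ = 1.201 × 10⁻⁸
Moon S: (3.12 × 10²²) / (3.97 × 10⁸)³ = 4.986 × 10⁻⁴
Ratio (larger/smaller) = 41500

Moon S, by a factor of ≈ 41500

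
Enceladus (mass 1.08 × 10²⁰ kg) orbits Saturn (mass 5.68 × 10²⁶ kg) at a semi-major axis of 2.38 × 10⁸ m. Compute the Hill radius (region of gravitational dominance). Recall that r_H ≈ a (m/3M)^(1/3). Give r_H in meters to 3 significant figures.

r_H ≈ a (m/3M)^(1/3)
    = (2.38 × 10⁸) × (1.08 × 10²⁰ / (3 × 5.68 × 10²⁶))^(1/3)
    = 9.49 × 10⁵ m

9.49 × 10⁵ m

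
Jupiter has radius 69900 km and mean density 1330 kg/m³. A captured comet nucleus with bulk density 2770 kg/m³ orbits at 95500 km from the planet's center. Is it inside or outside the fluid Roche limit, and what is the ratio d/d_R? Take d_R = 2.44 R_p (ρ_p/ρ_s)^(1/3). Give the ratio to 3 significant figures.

inside; d/d_R ≈ 0.715

d_R = 2.44 × (69900 km) × (1330/2770)^(1/3) = 1.336 × 10⁵ km
d/d_R = (95500) / (1.336 × 10⁵) = 0.715
Since d/d_R < 1, the body is inside the Roche limit.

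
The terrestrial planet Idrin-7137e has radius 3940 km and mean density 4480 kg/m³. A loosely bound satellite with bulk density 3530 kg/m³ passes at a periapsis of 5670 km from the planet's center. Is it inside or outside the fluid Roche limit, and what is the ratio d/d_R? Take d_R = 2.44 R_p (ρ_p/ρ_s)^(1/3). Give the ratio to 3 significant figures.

d_R = 2.44 × (3940 km) × (4480/3530)^(1/3) = 10410 km
d/d_R = (5670) / (10410) = 0.545
Since d/d_R < 1, the body is inside the Roche limit.

inside; d/d_R ≈ 0.545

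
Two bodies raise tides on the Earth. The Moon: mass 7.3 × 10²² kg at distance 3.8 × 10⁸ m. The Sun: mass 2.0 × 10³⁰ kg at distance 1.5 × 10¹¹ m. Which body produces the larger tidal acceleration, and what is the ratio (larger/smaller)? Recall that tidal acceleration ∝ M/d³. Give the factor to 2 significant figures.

The tide-raising term goes as M/d³ (the gradient of a 1/d² field).
The Moon: (7.3 × 10²²) / (3.8 × 10⁸)³ = 1.330 × 10⁻³
The Sun: (2.0 × 10³⁰) / (1.5 × 10¹¹)³ = 5.926 × 10⁻⁴
Ratio (larger/smaller) = 2.2

The Moon, by a factor of ≈ 2.2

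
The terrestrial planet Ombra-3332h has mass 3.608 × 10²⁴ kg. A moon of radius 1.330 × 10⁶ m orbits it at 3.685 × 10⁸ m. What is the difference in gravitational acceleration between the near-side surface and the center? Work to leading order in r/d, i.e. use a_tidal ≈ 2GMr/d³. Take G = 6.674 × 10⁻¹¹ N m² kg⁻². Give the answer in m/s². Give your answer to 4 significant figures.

1.280 × 10⁻⁵ m/s²

Differencing GM/(d−r)² and GM/d² to first order in r/d gives 2GMr/d³.
Δg = 2GMr/d³
   = 2 × (6.674 × 10⁻¹¹) × (3.608 × 10²⁴) × (1.330 × 10⁶) / (3.685 × 10⁸)³
   = 1.280 × 10⁻⁵ m/s²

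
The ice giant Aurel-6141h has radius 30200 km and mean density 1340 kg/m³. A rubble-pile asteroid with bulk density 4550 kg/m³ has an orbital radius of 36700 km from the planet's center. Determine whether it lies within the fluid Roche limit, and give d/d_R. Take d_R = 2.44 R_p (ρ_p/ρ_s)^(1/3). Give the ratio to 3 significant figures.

d_R = 2.44 × (30200 km) × (1340/4550)^(1/3) = 49030 km
d/d_R = (36700) / (49030) = 0.749
Since d/d_R < 1, the body is inside the Roche limit.

inside; d/d_R ≈ 0.749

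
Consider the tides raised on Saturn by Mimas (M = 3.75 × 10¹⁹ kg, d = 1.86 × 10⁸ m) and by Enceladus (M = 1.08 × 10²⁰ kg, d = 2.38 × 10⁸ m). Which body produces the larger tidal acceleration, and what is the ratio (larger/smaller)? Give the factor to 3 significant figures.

Tidal acceleration ∝ M/d³, so compare M/d³ for each.
Mimas: (3.75 × 10¹⁹) / (1.86 × 10⁸)³ = 5.828 × 10⁻⁶
Enceladus: (1.08 × 10²⁰) / (2.38 × 10⁸)³ = 8.011 × 10⁻⁶
Ratio (larger/smaller) = 1.37

Enceladus, by a factor of ≈ 1.37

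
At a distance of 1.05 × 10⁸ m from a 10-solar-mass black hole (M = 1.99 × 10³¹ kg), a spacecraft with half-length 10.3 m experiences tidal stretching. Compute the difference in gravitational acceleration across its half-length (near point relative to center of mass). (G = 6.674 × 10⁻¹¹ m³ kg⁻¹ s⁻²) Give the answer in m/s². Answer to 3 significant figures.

2.36 × 10⁻² m/s²

Δa = 2GMr/d³
   = 2 × (6.674 × 10⁻¹¹) × (1.99 × 10³¹) × (10.3) / (1.05 × 10⁸)³
   = 2.36 × 10⁻² m/s²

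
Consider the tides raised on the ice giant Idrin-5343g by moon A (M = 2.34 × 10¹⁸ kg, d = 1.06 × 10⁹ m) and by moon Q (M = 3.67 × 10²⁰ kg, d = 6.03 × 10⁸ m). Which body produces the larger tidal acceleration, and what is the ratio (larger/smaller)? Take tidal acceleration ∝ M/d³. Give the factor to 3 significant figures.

Moon Q, by a factor of ≈ 852

Tidal stretch scales as M/d³; compute that for each body.
Moon A: (2.34 × 10¹⁸) / (1.06 × 10⁹)³ = 1.965 × 10⁻⁹
Moon Q: (3.67 × 10²⁰) / (6.03 × 10⁸)³ = 1.674 × 10⁻⁶
Ratio (larger/smaller) = 852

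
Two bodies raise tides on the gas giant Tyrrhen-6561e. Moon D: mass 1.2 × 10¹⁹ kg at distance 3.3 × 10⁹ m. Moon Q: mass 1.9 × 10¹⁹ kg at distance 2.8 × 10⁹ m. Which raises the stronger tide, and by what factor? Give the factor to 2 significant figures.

Moon Q, by a factor of ≈ 2.6

Tidal acceleration ∝ M/d³, so compare M/d³ for each.
Moon D: (1.2 × 10¹⁹) / (3.3 × 10⁹)³ = 3.339 × 10⁻¹⁰
Moon Q: (1.9 × 10¹⁹) / (2.8 × 10⁹)³ = 8.655 × 10⁻¹⁰
Ratio (larger/smaller) = 2.6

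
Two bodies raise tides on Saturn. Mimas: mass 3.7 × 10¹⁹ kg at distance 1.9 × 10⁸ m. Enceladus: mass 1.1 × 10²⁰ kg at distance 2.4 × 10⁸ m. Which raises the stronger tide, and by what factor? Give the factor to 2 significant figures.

Enceladus, by a factor of ≈ 1.5

Tidal acceleration ∝ M/d³, so compare M/d³ for each.
Mimas: (3.7 × 10¹⁹) / (1.9 × 10⁸)³ = 5.394 × 10⁻⁶
Enceladus: (1.1 × 10²⁰) / (2.4 × 10⁸)³ = 7.957 × 10⁻⁶
Ratio (larger/smaller) = 1.5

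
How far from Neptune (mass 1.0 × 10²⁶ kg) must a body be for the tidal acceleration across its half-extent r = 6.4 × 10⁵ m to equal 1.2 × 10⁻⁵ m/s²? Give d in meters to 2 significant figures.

8.9 × 10⁸ m

2GMr/d³ = a_tidal  ⇒  d = (2GMr / a_tidal)^(1/3)
d = (2 × 6.674×10⁻¹¹ × (1.0 × 10²⁶) × (6.4 × 10⁵) / (1.2 × 10⁻⁵))^(1/3)
  = 8.9 × 10⁸ m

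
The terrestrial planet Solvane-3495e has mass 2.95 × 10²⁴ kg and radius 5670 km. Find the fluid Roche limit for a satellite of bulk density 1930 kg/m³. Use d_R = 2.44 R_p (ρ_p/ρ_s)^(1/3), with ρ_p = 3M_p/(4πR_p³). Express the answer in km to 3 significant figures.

17400 km

ρ_p = 3M_p/(4πR_p³) = 3 × (2.95 × 10²⁴) / (4π × (5.67 × 10⁶ m)³) = 3860 kg/m³
d_R = 2.44 × 5670 km × (3860/1930)^(1/3)
    = 17400 km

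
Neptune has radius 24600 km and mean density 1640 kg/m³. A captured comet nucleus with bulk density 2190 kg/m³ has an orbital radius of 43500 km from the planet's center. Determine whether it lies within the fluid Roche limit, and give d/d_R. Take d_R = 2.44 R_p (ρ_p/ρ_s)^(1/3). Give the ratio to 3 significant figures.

inside; d/d_R ≈ 0.798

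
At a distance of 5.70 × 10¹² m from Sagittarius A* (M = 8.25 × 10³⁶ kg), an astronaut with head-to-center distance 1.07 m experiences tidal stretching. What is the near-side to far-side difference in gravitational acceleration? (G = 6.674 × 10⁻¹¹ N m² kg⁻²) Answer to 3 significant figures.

The field gradient is 2GM/d³; across the full diameter 2r the difference is 4GMr/d³.
Δa = 4GMr/d³
   = 4 × (6.674 × 10⁻¹¹) × (8.25 × 10³⁶) × (1.07) / (5.70 × 10¹²)³
   = 1.27 × 10⁻¹¹ m/s²

1.27 × 10⁻¹¹ m/s²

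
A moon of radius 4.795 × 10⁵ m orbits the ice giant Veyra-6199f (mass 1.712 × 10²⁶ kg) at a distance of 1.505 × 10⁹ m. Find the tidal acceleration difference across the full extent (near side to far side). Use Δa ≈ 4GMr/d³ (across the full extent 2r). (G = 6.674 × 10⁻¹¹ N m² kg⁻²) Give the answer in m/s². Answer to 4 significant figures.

6.429 × 10⁻⁶ m/s²

Δg = 4GMr/d³
   = 4 × (6.674 × 10⁻¹¹) × (1.712 × 10²⁶) × (4.795 × 10⁵) / (1.505 × 10⁹)³
   = 6.429 × 10⁻⁶ m/s²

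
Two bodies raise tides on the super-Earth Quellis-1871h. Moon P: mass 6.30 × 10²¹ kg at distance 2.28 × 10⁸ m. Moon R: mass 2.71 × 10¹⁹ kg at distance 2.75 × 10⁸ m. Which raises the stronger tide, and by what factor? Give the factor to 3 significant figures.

Moon P, by a factor of ≈ 408

Tidal acceleration ∝ M/d³, so compare M/d³ for each.
Moon P: (6.30 × 10²¹) / (2.28 × 10⁸)³ = 5.315 × 10⁻⁴
Moon R: (2.71 × 10¹⁹) / (2.75 × 10⁸)³ = 1.303 × 10⁻⁶
Ratio (larger/smaller) = 408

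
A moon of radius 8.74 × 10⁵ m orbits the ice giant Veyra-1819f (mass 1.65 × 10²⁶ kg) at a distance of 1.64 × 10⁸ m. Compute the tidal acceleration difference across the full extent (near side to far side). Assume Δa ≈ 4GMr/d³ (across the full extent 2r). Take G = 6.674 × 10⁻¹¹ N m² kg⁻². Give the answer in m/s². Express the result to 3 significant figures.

8.73 × 10⁻³ m/s²

Δa = 4GMr/d³
   = 4 × (6.674 × 10⁻¹¹) × (1.65 × 10²⁶) × (8.74 × 10⁵) / (1.64 × 10⁸)³
   = 8.73 × 10⁻³ m/s²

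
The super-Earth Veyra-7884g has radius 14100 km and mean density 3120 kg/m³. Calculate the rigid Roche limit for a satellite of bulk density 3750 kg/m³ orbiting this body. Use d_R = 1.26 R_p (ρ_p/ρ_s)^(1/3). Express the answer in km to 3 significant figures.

d_R = 1.26 × 14100 km × (3120/3750)^(1/3)
    = 16700 km

16700 km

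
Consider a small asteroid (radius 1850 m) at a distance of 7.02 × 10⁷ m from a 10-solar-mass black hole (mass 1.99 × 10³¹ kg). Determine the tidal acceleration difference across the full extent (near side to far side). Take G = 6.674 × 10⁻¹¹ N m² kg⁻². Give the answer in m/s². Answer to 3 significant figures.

2.84 × 10¹ m/s²

Δg = 4GMr/d³
   = 4 × (6.674 × 10⁻¹¹) × (1.99 × 10³¹) × (1850) / (7.02 × 10⁷)³
   = 2.84 × 10¹ m/s²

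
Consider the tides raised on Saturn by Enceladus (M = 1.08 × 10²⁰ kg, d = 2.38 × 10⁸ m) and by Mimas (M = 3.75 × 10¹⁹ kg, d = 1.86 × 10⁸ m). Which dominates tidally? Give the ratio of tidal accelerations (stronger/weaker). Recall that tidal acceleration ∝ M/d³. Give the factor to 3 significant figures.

Compare M/d³ for the two perturbers:
Enceladus: (1.08 × 10²⁰) / (2.38 × 10⁸)³ = 8.011 × 10⁻⁶
Mimas: (3.75 × 10¹⁹) / (1.86 × 10⁸)³ = 5.828 × 10⁻⁶
Ratio (larger/smaller) = 1.37

Enceladus, by a factor of ≈ 1.37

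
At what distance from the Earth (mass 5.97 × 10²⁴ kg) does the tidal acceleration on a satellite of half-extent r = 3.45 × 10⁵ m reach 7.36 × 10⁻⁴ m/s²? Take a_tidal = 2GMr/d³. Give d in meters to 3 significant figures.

7.20 × 10⁷ m

2GMr/d³ = a_tidal  ⇒  d = (2GMr / a_tidal)^(1/3)
d = (2 × 6.674×10⁻¹¹ × (5.97 × 10²⁴) × (3.45 × 10⁵) / (7.36 × 10⁻⁴))^(1/3)
  = 7.20 × 10⁷ m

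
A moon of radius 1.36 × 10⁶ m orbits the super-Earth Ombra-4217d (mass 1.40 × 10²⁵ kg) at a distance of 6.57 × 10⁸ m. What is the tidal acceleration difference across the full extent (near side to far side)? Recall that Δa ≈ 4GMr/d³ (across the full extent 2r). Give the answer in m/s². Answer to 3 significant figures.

1.79 × 10⁻⁵ m/s²

Δg = 4GMr/d³
   = 4 × (6.674 × 10⁻¹¹) × (1.40 × 10²⁵) × (1.36 × 10⁶) / (6.57 × 10⁸)³
   = 1.79 × 10⁻⁵ m/s²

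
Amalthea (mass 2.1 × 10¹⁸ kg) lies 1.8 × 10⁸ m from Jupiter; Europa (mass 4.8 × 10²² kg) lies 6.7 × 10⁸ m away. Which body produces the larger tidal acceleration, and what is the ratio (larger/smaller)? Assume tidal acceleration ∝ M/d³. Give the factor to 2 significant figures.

Europa, by a factor of ≈ 440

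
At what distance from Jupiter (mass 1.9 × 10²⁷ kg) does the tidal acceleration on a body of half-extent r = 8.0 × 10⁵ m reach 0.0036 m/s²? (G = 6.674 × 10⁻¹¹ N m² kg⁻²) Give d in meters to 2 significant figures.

2GMr/d³ = a_tidal  ⇒  d = (2GMr / a_tidal)^(1/3)
d = (2 × 6.674×10⁻¹¹ × (1.9 × 10²⁷) × (8.0 × 10⁵) / (0.0036))^(1/3)
  = 3.8 × 10⁸ m

3.8 × 10⁸ m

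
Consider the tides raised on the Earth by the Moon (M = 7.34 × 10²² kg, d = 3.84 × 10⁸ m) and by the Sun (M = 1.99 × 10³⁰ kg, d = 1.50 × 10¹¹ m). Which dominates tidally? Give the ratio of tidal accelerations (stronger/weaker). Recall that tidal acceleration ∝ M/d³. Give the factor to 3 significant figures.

Tidal acceleration ∝ M/d³, so compare M/d³ for each.
The Moon: (7.34 × 10²²) / (3.84 × 10⁸)³ = 1.296 × 10⁻³
The Sun: (1.99 × 10³⁰) / (1.50 × 10¹¹)³ = 5.896 × 10⁻⁴
Ratio (larger/smaller) = 2.20

The Moon, by a factor of ≈ 2.20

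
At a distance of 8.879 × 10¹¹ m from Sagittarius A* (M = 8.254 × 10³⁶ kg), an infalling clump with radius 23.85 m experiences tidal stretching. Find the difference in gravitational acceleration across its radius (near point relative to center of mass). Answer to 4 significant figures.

Δa = 2GMr/d³
   = 2 × (6.674 × 10⁻¹¹) × (8.254 × 10³⁶) × (23.85) / (8.879 × 10¹¹)³
   = 3.754 × 10⁻⁸ m/s²

3.754 × 10⁻⁸ m/s²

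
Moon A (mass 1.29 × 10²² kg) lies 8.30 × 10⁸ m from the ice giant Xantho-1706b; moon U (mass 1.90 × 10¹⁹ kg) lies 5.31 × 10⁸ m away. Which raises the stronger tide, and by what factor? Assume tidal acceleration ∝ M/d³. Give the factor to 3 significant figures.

The tide-raising term goes as M/d³ (the gradient of a 1/d² field).
Moon A: (1.29 × 10²²) / (8.30 × 10⁸)³ = 2.256 × 10⁻⁵
Moon U: (1.90 × 10¹⁹) / (5.31 × 10⁸)³ = 1.269 × 10⁻⁷
Ratio (larger/smaller) = 178

Moon A, by a factor of ≈ 178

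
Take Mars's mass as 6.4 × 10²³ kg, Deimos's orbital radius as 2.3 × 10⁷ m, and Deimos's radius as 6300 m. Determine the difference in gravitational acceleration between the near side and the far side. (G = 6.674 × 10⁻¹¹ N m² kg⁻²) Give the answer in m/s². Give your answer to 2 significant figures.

a_tidal = 4GMr/d³
        = 4 × (6.674 × 10⁻¹¹) × (6.4 × 10²³) × (6300) / (2.3 × 10⁷)³
        = 8.8 × 10⁻⁵ m/s²

8.8 × 10⁻⁵ m/s²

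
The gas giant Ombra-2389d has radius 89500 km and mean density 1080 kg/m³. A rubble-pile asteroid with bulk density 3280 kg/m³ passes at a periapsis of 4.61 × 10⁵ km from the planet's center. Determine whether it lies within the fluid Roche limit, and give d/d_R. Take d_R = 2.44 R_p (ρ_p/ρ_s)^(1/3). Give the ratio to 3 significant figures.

outside; d/d_R ≈ 3.06

d_R = 2.44 × (89500 km) × (1080/3280)^(1/3) = 1.508 × 10⁵ km
d/d_R = (4.61 × 10⁵) / (1.508 × 10⁵) = 3.06
Since d/d_R > 1, the body is outside the Roche limit.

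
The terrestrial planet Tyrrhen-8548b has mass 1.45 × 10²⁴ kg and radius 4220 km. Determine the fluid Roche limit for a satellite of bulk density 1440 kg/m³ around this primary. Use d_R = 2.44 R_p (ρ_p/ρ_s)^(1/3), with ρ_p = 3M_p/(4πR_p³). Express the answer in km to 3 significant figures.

ρ_p = 3M_p/(4πR_p³) = 3 × (1.45 × 10²⁴) / (4π × (4.22 × 10⁶ m)³) = 4610 kg/m³
d_R = 2.44 × 4220 km × (4610/1440)^(1/3)
    = 15200 km

15200 km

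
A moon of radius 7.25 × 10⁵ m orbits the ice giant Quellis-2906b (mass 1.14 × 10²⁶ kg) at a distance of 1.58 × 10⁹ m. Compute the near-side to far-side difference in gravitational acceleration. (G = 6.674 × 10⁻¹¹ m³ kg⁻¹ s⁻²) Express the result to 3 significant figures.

Δg = 4GMr/d³
   = 4 × (6.674 × 10⁻¹¹) × (1.14 × 10²⁶) × (7.25 × 10⁵) / (1.58 × 10⁹)³
   = 5.59 × 10⁻⁶ m/s²

5.59 × 10⁻⁶ m/s²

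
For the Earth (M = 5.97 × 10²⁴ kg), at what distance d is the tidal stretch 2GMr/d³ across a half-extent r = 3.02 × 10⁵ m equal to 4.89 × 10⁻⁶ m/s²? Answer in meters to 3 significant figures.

2GMr/d³ = a_tidal  ⇒  d = (2GMr / a_tidal)^(1/3)
d = (2 × 6.674×10⁻¹¹ × (5.97 × 10²⁴) × (3.02 × 10⁵) / (4.89 × 10⁻⁶))^(1/3)
  = 3.66 × 10⁸ m

3.66 × 10⁸ m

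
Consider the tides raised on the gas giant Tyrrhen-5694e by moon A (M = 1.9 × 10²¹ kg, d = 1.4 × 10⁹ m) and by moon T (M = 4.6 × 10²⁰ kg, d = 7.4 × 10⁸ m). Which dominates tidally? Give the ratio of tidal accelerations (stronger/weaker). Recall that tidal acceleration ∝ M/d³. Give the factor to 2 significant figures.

Tidal acceleration ∝ M/d³, so compare M/d³ for each.
Moon A: (1.9 × 10²¹) / (1.4 × 10⁹)³ = 6.924 × 10⁻⁷
Moon T: (4.6 × 10²⁰) / (7.4 × 10⁸)³ = 1.135 × 10⁻⁶
Ratio (larger/smaller) = 1.6

Moon T, by a factor of ≈ 1.6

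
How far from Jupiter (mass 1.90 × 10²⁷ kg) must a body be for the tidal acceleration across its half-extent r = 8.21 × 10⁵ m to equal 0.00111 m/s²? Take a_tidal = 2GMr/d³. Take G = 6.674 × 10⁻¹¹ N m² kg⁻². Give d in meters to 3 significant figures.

5.72 × 10⁸ m

2GMr/d³ = a_tidal  ⇒  d = (2GMr / a_tidal)^(1/3)
d = (2 × 6.674×10⁻¹¹ × (1.90 × 10²⁷) × (8.21 × 10⁵) / (0.00111))^(1/3)
  = 5.72 × 10⁸ m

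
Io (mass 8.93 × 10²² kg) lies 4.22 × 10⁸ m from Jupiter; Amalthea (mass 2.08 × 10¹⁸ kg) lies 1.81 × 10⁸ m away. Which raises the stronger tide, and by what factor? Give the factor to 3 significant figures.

Tidal acceleration ∝ M/d³, so compare M/d³ for each.
Io: (8.93 × 10²²) / (4.22 × 10⁸)³ = 1.188 × 10⁻³
Amalthea: (2.08 × 10¹⁸) / (1.81 × 10⁸)³ = 3.508 × 10⁻⁷
Ratio (larger/smaller) = 3390

Io, by a factor of ≈ 3390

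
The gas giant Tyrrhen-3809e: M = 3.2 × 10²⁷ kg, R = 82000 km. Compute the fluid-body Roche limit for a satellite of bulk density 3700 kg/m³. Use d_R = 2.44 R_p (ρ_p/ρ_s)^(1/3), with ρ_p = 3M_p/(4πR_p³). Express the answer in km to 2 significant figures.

1.4 × 10⁵ km

ρ_p = 3M_p/(4πR_p³) = 3 × (3.2 × 10²⁷) / (4π × (8.2 × 10⁷ m)³) = 1400 kg/m³
d_R = 2.44 × 82000 km × (1400/3700)^(1/3)
    = 1.4 × 10⁵ km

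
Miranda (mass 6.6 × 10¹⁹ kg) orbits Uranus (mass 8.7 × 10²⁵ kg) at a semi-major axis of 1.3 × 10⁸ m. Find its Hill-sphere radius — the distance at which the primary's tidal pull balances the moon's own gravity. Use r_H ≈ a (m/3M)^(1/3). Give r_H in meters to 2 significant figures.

8.2 × 10⁵ m

r_H ≈ a (m/3M)^(1/3)
    = (1.3 × 10⁸) × (6.6 × 10¹⁹ / (3 × 8.7 × 10²⁵))^(1/3)
    = 8.2 × 10⁵ m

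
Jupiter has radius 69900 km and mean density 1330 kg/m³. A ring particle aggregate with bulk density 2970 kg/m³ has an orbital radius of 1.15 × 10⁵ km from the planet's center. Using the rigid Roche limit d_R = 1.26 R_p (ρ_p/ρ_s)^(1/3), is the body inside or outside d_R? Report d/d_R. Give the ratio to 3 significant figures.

d_R = 1.26 × (69900 km) × (1330/2970)^(1/3) = 67380 km
d/d_R = (1.15 × 10⁵) / (67380) = 1.71
Since d/d_R > 1, the body is outside the Roche limit.

outside; d/d_R ≈ 1.71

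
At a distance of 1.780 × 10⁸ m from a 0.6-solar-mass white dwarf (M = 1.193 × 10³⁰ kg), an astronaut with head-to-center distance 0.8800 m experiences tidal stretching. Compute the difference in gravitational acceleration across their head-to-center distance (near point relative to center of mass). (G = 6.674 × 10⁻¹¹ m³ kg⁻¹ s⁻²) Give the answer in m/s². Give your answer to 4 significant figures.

2.485 × 10⁻⁵ m/s²

Δa = 2GMr/d³
   = 2 × (6.674 × 10⁻¹¹) × (1.193 × 10³⁰) × (0.8800) / (1.780 × 10⁸)³
   = 2.485 × 10⁻⁵ m/s²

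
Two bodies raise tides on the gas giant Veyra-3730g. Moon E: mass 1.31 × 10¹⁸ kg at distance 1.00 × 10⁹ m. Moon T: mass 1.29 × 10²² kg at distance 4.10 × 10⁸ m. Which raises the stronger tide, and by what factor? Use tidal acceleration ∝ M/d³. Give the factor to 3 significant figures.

The tide-raising term goes as M/d³ (the gradient of a 1/d² field).
Moon E: (1.31 × 10¹⁸) / (1.00 × 10⁹)³ = 1.310 × 10⁻⁹
Moon T: (1.29 × 10²²) / (4.10 × 10⁸)³ = 1.872 × 10⁻⁴
Ratio (larger/smaller) = 1.43 × 10⁵

Moon T, by a factor of ≈ 1.43 × 10⁵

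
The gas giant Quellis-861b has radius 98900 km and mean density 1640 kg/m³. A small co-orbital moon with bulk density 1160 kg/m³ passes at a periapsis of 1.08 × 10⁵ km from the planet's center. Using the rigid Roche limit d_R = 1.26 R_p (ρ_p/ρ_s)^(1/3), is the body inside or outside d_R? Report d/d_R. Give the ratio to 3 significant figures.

inside; d/d_R ≈ 0.772

d_R = 1.26 × (98900 km) × (1640/1160)^(1/3) = 1.399 × 10⁵ km
d/d_R = (1.08 × 10⁵) / (1.399 × 10⁵) = 0.772
Since d/d_R < 1, the body is inside the Roche limit.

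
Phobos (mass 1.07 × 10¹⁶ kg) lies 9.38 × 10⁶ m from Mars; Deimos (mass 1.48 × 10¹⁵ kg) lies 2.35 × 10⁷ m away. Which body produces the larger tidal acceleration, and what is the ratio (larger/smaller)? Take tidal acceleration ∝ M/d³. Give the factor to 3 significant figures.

Tidal acceleration ∝ M/d³, so compare M/d³ for each.
Phobos: (1.07 × 10¹⁶) / (9.38 × 10⁶)³ = 1.297 × 10⁻⁵
Deimos: (1.48 × 10¹⁵) / (2.35 × 10⁷)³ = 1.140 × 10⁻⁷
Ratio (larger/smaller) = 114

Phobos, by a factor of ≈ 114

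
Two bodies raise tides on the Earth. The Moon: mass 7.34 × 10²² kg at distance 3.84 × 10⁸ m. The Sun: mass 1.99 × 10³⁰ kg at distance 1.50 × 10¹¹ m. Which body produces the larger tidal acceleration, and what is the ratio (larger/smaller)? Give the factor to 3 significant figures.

The tide-raising term goes as M/d³ (the gradient of a 1/d² field).
The Moon: (7.34 × 10²²) / (3.84 × 10⁸)³ = 1.296 × 10⁻³
The Sun: (1.99 × 10³⁰) / (1.50 × 10¹¹)³ = 5.896 × 10⁻⁴
Ratio (larger/smaller) = 2.20

The Moon, by a factor of ≈ 2.20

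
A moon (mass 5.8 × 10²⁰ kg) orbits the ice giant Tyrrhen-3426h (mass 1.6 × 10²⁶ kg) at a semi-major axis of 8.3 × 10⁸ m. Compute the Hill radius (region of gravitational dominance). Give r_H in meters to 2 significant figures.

8.8 × 10⁶ m

r_H ≈ a (m/3M)^(1/3)
    = (8.3 × 10⁸) × (5.8 × 10²⁰ / (3 × 1.6 × 10²⁶))^(1/3)
    = 8.8 × 10⁶ m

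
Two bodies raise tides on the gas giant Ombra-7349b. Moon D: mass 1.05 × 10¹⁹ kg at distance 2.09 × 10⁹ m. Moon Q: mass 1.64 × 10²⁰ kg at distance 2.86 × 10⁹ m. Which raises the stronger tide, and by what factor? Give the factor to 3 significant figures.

Tidal acceleration ∝ M/d³, so compare M/d³ for each.
Moon D: (1.05 × 10¹⁹) / (2.09 × 10⁹)³ = 1.150 × 10⁻⁹
Moon Q: (1.64 × 10²⁰) / (2.86 × 10⁹)³ = 7.010 × 10⁻⁹
Ratio (larger/smaller) = 6.10

Moon Q, by a factor of ≈ 6.10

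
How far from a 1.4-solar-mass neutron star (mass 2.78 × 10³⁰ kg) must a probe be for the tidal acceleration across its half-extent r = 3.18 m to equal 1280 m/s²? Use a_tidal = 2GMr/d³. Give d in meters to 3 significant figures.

9.73 × 10⁵ m

2GMr/d³ = a_tidal  ⇒  d = (2GMr / a_tidal)^(1/3)
d = (2 × 6.674×10⁻¹¹ × (2.78 × 10³⁰) × (3.18) / (1280))^(1/3)
  = 9.73 × 10⁵ m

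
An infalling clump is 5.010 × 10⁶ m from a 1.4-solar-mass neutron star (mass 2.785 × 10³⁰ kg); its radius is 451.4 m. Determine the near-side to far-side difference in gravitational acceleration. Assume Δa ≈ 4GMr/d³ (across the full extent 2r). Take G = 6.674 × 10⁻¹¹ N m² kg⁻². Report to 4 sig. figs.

2.669 × 10³ m/s²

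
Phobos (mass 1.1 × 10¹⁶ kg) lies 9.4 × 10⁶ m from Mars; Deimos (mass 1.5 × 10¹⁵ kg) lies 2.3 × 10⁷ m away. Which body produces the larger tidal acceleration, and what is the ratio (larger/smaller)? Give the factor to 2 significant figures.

Tidal acceleration ∝ M/d³, so compare M/d³ for each.
Phobos: (1.1 × 10¹⁶) / (9.4 × 10⁶)³ = 1.324 × 10⁻⁵
Deimos: (1.5 × 10¹⁵) / (2.3 × 10⁷)³ = 1.233 × 10⁻⁷
Ratio (larger/smaller) = 110

Phobos, by a factor of ≈ 110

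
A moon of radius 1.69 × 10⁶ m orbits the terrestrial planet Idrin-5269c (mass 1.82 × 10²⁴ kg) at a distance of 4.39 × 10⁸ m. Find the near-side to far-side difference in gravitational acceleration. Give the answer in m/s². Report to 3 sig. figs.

9.71 × 10⁻⁶ m/s²

a_tidal = 4GMr/d³
        = 4 × (6.674 × 10⁻¹¹) × (1.82 × 10²⁴) × (1.69 × 10⁶) / (4.39 × 10⁸)³
        = 9.71 × 10⁻⁶ m/s²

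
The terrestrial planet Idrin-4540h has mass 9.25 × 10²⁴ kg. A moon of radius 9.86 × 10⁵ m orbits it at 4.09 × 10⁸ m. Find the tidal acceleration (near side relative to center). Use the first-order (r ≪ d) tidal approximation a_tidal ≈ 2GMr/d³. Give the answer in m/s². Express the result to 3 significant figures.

a_tidal = 2GMr/d³
        = 2 × (6.674 × 10⁻¹¹) × (9.25 × 10²⁴) × (9.86 × 10⁵) / (4.09 × 10⁸)³
        = 1.78 × 10⁻⁵ m/s²

1.78 × 10⁻⁵ m/s²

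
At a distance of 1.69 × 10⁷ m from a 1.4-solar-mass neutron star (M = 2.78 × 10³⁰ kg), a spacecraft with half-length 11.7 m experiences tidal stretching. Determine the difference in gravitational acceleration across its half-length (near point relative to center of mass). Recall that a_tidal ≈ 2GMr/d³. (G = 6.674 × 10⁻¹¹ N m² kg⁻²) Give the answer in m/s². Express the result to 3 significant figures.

8.99 × 10⁻¹ m/s²

Δa = 2GMr/d³
   = 2 × (6.674 × 10⁻¹¹) × (2.78 × 10³⁰) × (11.7) / (1.69 × 10⁷)³
   = 8.99 × 10⁻¹ m/s²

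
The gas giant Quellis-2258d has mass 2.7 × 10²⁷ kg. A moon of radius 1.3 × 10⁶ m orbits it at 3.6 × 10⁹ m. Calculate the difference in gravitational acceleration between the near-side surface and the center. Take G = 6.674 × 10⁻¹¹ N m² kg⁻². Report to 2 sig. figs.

1.0 × 10⁻⁵ m/s²

a_tidal = 2GMr/d³
        = 2 × (6.674 × 10⁻¹¹) × (2.7 × 10²⁷) × (1.3 × 10⁶) / (3.6 × 10⁹)³
        = 1.0 × 10⁻⁵ m/s²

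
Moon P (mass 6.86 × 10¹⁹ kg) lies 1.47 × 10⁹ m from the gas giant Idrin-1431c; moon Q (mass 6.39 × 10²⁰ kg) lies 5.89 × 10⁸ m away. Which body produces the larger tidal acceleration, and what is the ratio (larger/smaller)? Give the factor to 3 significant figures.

Tidal stretch scales as M/d³; compute that for each body.
Moon P: (6.86 × 10¹⁹) / (1.47 × 10⁹)³ = 2.160 × 10⁻⁸
Moon Q: (6.39 × 10²⁰) / (5.89 × 10⁸)³ = 3.127 × 10⁻⁶
Ratio (larger/smaller) = 145

Moon Q, by a factor of ≈ 145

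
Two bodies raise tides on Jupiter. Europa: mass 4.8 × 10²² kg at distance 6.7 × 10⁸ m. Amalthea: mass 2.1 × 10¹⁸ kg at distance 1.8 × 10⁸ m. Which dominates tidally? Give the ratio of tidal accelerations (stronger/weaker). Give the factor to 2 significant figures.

Europa, by a factor of ≈ 440

The tide-raising term goes as M/d³ (the gradient of a 1/d² field).
Europa: (4.8 × 10²²) / (6.7 × 10⁸)³ = 1.596 × 10⁻⁴
Amalthea: (2.1 × 10¹⁸) / (1.8 × 10⁸)³ = 3.601 × 10⁻⁷
Ratio (larger/smaller) = 440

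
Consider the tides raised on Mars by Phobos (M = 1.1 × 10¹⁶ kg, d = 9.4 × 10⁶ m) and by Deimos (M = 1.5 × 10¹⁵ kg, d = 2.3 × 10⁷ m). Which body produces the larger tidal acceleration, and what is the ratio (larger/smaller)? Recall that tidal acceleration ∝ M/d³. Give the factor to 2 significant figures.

Phobos, by a factor of ≈ 110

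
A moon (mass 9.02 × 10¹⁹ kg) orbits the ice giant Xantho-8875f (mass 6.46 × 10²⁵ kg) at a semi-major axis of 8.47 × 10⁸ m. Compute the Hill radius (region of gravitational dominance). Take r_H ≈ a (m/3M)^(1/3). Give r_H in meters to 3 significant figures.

6.56 × 10⁶ m

r_H ≈ a (m/3M)^(1/3)
    = (8.47 × 10⁸) × (9.02 × 10¹⁹ / (3 × 6.46 × 10²⁵))^(1/3)
    = 6.56 × 10⁶ m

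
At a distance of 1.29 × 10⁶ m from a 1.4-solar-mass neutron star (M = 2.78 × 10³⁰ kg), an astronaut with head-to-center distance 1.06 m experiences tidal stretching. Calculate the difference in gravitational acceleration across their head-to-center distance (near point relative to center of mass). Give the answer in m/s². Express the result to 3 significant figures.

1.83 × 10² m/s²

The tidal stretch is the gradient of GM/d² times the body's extent r, hence the 1/d³ dependence.
Δg = 2GMr/d³
   = 2 × (6.674 × 10⁻¹¹) × (2.78 × 10³⁰) × (1.06) / (1.29 × 10⁶)³
   = 1.83 × 10² m/s²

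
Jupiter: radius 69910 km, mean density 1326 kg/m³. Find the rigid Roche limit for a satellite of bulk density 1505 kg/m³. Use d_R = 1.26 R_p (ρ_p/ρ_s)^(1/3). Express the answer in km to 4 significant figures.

84450 km

d_R = 1.26 × 69910 km × (1326/1505)^(1/3)
    = 84450 km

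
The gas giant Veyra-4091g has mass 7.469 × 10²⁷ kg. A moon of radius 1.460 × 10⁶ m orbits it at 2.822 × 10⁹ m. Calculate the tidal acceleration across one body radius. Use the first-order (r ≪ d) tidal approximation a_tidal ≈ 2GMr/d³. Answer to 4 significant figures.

6.477 × 10⁻⁵ m/s²

Δa = 2GMr/d³
   = 2 × (6.674 × 10⁻¹¹) × (7.469 × 10²⁷) × (1.460 × 10⁶) / (2.822 × 10⁹)³
   = 6.477 × 10⁻⁵ m/s²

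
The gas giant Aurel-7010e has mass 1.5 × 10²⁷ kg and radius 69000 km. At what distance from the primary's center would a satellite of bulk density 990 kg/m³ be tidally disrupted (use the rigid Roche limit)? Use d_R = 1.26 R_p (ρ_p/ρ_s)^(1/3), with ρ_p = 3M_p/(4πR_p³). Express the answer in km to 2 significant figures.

90000 km

ρ_p = 3M_p/(4πR_p³) = 3 × (1.5 × 10²⁷) / (4π × (6.9 × 10⁷ m)³) = 1100 kg/m³
d_R = 1.26 × 69000 km × (1100/990)^(1/3)
    = 90000 km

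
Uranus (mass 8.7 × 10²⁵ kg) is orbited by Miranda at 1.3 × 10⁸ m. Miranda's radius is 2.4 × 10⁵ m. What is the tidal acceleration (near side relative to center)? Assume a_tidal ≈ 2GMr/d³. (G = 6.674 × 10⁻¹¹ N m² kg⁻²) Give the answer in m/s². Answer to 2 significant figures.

1.3 × 10⁻³ m/s²

Differencing GM/(d−r)² and GM/d² to first order in r/d gives 2GMr/d³.
a_tidal = 2GMr/d³
        = 2 × (6.674 × 10⁻¹¹) × (8.7 × 10²⁵) × (2.4 × 10⁵) / (1.3 × 10⁸)³
        = 1.3 × 10⁻³ m/s²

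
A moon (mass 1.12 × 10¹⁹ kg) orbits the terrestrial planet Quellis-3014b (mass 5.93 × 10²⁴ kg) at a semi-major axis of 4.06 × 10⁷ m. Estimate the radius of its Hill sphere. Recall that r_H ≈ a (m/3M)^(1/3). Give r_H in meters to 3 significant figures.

r_H ≈ a (m/3M)^(1/3)
    = (4.06 × 10⁷) × (1.12 × 10¹⁹ / (3 × 5.93 × 10²⁴))^(1/3)
    = 3.48 × 10⁵ m

3.48 × 10⁵ m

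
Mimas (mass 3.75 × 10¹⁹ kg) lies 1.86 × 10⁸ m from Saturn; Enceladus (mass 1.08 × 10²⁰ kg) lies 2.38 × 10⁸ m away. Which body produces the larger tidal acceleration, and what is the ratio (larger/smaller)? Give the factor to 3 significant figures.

Enceladus, by a factor of ≈ 1.37

Tidal acceleration ∝ M/d³, so compare M/d³ for each.
Mimas: (3.75 × 10¹⁹) / (1.86 × 10⁸)³ = 5.828 × 10⁻⁶
Enceladus: (1.08 × 10²⁰) / (2.38 × 10⁸)³ = 8.011 × 10⁻⁶
Ratio (larger/smaller) = 1.37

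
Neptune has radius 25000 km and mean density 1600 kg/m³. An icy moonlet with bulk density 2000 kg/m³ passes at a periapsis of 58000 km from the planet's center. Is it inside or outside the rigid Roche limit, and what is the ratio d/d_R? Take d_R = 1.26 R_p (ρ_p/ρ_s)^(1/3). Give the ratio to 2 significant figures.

d_R = 1.26 × (25000 km) × (1600/2000)^(1/3) = 29240 km
d/d_R = (58000) / (29240) = 2.0
Since d/d_R > 1, the body is outside the Roche limit.

outside; d/d_R ≈ 2.0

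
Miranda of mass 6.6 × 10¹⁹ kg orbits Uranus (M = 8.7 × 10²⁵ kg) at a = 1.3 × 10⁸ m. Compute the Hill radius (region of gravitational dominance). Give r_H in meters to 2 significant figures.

8.2 × 10⁵ m

r_H ≈ a (m/3M)^(1/3)
    = (1.3 × 10⁸) × (6.6 × 10¹⁹ / (3 × 8.7 × 10²⁵))^(1/3)
    = 8.2 × 10⁵ m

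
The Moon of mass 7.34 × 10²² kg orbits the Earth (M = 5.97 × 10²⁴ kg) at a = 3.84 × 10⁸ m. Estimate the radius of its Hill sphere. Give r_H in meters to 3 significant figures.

6.15 × 10⁷ m

r_H ≈ a (m/3M)^(1/3)
    = (3.84 × 10⁸) × (7.34 × 10²² / (3 × 5.97 × 10²⁴))^(1/3)
    = 6.15 × 10⁷ m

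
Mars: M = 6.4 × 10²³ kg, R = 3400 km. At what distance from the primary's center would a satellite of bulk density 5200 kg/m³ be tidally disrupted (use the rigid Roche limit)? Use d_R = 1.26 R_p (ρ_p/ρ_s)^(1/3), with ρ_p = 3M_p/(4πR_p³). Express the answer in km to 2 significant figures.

3900 km

ρ_p = 3M_p/(4πR_p³) = 3 × (6.4 × 10²³) / (4π × (3.4 × 10⁶ m)³) = 3900 kg/m³
d_R = 1.26 × 3400 km × (3900/5200)^(1/3)
    = 3900 km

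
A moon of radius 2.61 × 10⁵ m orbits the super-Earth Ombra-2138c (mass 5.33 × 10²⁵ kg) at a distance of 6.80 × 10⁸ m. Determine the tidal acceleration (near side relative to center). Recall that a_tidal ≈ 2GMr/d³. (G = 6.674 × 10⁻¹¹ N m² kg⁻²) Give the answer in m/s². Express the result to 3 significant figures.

5.91 × 10⁻⁶ m/s²

a_tidal = 2GMr/d³
        = 2 × (6.674 × 10⁻¹¹) × (5.33 × 10²⁵) × (2.61 × 10⁵) / (6.80 × 10⁸)³
        = 5.91 × 10⁻⁶ m/s²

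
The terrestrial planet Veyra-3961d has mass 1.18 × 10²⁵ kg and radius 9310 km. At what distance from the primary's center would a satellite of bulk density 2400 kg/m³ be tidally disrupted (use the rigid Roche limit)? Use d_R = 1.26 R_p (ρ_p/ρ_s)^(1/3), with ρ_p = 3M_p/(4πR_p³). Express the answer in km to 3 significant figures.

ρ_p = 3M_p/(4πR_p³) = 3 × (1.18 × 10²⁵) / (4π × (9.31 × 10⁶ m)³) = 3490 kg/m³
d_R = 1.26 × 9310 km × (3490/2400)^(1/3)
    = 13300 km

13300 km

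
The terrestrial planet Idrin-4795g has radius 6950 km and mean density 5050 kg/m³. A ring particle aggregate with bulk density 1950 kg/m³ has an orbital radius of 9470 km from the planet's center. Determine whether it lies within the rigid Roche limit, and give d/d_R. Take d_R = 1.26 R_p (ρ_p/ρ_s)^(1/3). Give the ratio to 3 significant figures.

d_R = 1.26 × (6950 km) × (5050/1950)^(1/3) = 12030 km
d/d_R = (9470) / (12030) = 0.787
Since d/d_R < 1, the body is inside the Roche limit.

inside; d/d_R ≈ 0.787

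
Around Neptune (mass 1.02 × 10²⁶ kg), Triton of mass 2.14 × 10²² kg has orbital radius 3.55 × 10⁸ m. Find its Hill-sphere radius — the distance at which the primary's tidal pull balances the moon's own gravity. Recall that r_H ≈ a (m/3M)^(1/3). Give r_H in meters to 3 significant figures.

1.46 × 10⁷ m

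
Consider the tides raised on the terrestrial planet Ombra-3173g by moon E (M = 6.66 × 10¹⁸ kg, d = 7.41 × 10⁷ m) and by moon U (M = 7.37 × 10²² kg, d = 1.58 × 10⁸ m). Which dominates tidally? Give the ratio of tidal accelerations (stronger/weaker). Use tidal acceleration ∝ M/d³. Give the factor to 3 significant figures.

Moon U, by a factor of ≈ 1140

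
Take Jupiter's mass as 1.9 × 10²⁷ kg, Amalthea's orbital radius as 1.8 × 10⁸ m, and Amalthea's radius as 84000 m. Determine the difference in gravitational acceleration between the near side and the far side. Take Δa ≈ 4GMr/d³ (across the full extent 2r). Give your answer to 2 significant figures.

7.3 × 10⁻³ m/s²

a_tidal = 4GMr/d³
        = 4 × (6.674 × 10⁻¹¹) × (1.9 × 10²⁷) × (84000) / (1.8 × 10⁸)³
        = 7.3 × 10⁻³ m/s²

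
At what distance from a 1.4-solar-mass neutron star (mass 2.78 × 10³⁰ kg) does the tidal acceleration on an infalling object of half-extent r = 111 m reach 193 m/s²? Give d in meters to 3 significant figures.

5.98 × 10⁶ m

2GMr/d³ = a_tidal  ⇒  d = (2GMr / a_tidal)^(1/3)
d = (2 × 6.674×10⁻¹¹ × (2.78 × 10³⁰) × (111) / (193))^(1/3)
  = 5.98 × 10⁶ m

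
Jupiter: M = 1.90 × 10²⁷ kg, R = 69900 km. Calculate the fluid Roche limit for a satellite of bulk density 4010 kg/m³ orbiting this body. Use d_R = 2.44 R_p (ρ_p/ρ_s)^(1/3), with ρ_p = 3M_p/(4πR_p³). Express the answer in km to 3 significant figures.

1.18 × 10⁵ km

ρ_p = 3M_p/(4πR_p³) = 3 × (1.90 × 10²⁷) / (4π × (6.99 × 10⁷ m)³) = 1330 kg/m³
d_R = 2.44 × 69900 km × (1330/4010)^(1/3)
    = 1.18 × 10⁵ km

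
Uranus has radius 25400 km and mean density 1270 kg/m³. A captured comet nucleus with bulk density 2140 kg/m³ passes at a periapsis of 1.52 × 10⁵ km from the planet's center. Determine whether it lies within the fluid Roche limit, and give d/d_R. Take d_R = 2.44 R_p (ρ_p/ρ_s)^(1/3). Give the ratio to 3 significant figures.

outside; d/d_R ≈ 2.92

d_R = 2.44 × (25400 km) × (1270/2140)^(1/3) = 52080 km
d/d_R = (1.52 × 10⁵) / (52080) = 2.92
Since d/d_R > 1, the body is outside the Roche limit.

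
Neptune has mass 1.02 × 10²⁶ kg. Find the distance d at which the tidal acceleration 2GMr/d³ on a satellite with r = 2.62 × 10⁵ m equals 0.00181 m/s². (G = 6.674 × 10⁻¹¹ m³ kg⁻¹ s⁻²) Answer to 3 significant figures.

2GMr/d³ = a_tidal  ⇒  d = (2GMr / a_tidal)^(1/3)
d = (2 × 6.674×10⁻¹¹ × (1.02 × 10²⁶) × (2.62 × 10⁵) / (0.00181))^(1/3)
  = 1.25 × 10⁸ m

1.25 × 10⁸ m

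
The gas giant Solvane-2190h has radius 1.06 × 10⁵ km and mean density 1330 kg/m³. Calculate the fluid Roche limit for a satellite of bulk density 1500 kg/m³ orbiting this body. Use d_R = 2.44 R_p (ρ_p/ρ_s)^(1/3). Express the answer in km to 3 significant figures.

d_R = 2.44 × 1.06 × 10⁵ km × (1330/1500)^(1/3)
    = 2.48 × 10⁵ km

2.48 × 10⁵ km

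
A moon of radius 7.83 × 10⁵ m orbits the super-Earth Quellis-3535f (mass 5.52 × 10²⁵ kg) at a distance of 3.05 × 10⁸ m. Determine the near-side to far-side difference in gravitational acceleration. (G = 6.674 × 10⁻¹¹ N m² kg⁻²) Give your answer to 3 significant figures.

4.07 × 10⁻⁴ m/s²

Δg = 4GMr/d³
   = 4 × (6.674 × 10⁻¹¹) × (5.52 × 10²⁵) × (7.83 × 10⁵) / (3.05 × 10⁸)³
   = 4.07 × 10⁻⁴ m/s²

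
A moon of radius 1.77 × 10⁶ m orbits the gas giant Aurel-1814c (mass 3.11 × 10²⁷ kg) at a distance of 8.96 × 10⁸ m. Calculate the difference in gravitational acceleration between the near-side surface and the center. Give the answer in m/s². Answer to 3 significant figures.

Since r ≪ d, expand the inverse-square field across one radius to get the leading 2GMr/d³ term.
a_tidal = 2GMr/d³
        = 2 × (6.674 × 10⁻¹¹) × (3.11 × 10²⁷) × (1.77 × 10⁶) / (8.96 × 10⁸)³
        = 1.02 × 10⁻³ m/s²

1.02 × 10⁻³ m/s²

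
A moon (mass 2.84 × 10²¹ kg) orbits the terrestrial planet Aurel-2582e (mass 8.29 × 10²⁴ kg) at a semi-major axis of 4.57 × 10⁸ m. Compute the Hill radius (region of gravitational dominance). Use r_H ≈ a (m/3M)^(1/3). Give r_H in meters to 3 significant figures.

r_H ≈ a (m/3M)^(1/3)
    = (4.57 × 10⁸) × (2.84 × 10²¹ / (3 × 8.29 × 10²⁴))^(1/3)
    = 2.22 × 10⁷ m

2.22 × 10⁷ m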